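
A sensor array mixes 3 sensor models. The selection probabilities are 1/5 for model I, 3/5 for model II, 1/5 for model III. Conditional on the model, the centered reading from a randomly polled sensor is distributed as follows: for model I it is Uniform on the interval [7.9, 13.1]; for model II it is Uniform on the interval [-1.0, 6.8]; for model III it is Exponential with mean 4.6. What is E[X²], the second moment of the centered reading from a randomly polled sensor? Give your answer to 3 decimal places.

For each component E[X²] = Var + (mean)², giving I: 112.503; II: 13.48; III: 42.32.
Overall E[X²] = 0.2·112.503 + 0.6·13.48 + 0.2·42.32 = 39.0527.

39.053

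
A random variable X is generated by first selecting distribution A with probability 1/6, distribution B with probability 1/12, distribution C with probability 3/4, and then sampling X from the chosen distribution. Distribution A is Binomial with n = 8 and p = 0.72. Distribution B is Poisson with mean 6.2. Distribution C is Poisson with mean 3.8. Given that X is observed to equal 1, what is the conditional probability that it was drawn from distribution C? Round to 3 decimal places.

Likelihoods P(X=1 | ·): A: 0.000777193; B: 0.0125825; C: 0.0850089.
Posterior ∝ prior × likelihood. Numerator for C: 0.75·0.0850089 = 0.0637567.
Normalizing constant: 0.166667·0.000777193 + 0.0833333·0.0125825 + 0.75·0.0850089 = 0.0649348.
P(C | observation) = 0.0637567 / 0.0649348 = 0.981858.

0.982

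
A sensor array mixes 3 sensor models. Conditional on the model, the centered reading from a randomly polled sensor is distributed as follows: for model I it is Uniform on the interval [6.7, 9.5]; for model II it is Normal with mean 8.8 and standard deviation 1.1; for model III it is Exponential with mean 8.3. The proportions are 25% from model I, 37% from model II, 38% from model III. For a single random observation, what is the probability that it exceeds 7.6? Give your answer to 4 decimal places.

Conditional on each model, P(X > 7.6): I: 0.678571; II: 0.862344; III: 0.400251.
By total probability, P(X > 7.6) = 0.25·0.678571 + 0.37·0.862344 + 0.38·0.400251 = 0.640805.

0.6408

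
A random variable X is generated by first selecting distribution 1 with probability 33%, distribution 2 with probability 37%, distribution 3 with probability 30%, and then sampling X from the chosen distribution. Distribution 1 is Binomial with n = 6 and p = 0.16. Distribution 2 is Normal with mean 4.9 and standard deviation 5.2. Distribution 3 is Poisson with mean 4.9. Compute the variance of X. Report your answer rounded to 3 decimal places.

15.173

Per component, 1: μ=0.96, E[X²]=1.728; 2: μ=4.9, E[X²]=51.05; 3: μ=4.9, E[X²]=28.91.
E[X] = 0.33·0.96 + 0.37·4.9 + 0.3·4.9 = 3.5998.
E[X²] = 0.33·1.728 + 0.37·51.05 + 0.3·28.91 = 28.1317.
Var(X) = E[X²] − (E[X])² = 28.1317 − 12.9586 = 15.1732.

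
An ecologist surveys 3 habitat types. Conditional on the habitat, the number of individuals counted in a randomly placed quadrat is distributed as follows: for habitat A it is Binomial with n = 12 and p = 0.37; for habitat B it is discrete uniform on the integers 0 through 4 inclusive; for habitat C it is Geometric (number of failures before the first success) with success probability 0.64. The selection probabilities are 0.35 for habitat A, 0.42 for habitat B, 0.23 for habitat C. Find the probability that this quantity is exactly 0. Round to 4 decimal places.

0.2326

Conditional on each habitat, P(X = 0): A: 0.00390919; B: 0.2; C: 0.64.
By total probability, P(X = 0) = 0.35·0.00390919 + 0.42·0.2 + 0.23·0.64 = 0.232568.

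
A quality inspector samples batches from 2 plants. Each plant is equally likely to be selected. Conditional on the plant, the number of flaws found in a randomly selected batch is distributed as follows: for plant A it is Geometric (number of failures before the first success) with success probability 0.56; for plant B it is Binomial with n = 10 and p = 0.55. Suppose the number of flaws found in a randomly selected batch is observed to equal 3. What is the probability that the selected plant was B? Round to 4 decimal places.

Likelihoods P(X=3 | ·): A: 0.047703; B: 0.0746031.
Posterior ∝ prior × likelihood. Numerator for B: 0.5·0.0746031 = 0.0373016.
Normalizing constant: 0.5·0.047703 + 0.5·0.0746031 = 0.0611531.
P(B | observation) = 0.0373016 / 0.0611531 = 0.60997.

0.6100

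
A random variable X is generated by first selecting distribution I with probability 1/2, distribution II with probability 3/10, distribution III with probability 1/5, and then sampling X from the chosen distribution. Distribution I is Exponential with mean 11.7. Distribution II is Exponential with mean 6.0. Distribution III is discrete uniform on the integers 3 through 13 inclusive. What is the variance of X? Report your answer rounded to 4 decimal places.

87.7275

Per component, I: μ=11.7, E[X²]=273.78; II: μ=6, E[X²]=72; III: μ=8, E[X²]=74.
E[X] = 0.5·11.7 + 0.3·6 + 0.2·8 = 9.25.
E[X²] = 0.5·273.78 + 0.3·72 + 0.2·74 = 173.29.
Var(X) = E[X²] − (E[X])² = 173.29 − 85.5625 = 87.7275.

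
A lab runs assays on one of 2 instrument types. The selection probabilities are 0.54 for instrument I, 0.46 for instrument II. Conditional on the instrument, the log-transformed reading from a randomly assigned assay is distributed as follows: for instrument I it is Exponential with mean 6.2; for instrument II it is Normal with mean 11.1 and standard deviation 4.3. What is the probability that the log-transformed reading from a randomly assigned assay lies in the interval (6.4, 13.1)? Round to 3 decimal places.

Conditional on each instrument, P(6.4 < X < 13.1): I: 0.235315; II: 0.541884.
By total probability, P(6.4 < X < 13.1) = 0.54·0.235315 + 0.46·0.541884 = 0.376337.

0.376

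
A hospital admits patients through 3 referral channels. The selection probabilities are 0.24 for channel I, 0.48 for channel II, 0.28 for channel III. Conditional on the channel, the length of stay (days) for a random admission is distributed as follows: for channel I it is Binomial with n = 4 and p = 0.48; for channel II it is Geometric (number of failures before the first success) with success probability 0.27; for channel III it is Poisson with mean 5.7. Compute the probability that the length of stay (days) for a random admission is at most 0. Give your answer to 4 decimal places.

Conditional on each channel, P(X ≤ 0): I: 0.0731162; II: 0.27; III: 0.00334597.
By total probability, P(X ≤ 0) = 0.24·0.0731162 + 0.48·0.27 + 0.28·0.00334597 = 0.148085.

0.1481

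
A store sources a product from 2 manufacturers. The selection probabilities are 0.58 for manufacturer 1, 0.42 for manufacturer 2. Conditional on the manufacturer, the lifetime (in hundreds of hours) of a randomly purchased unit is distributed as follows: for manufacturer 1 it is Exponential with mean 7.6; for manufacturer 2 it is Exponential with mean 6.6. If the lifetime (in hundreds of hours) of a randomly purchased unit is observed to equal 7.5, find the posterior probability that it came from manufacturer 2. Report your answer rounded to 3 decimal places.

Likelihoods f(7.5 | ·): 1: 0.0490463; 2: 0.048634.
Posterior ∝ prior × likelihood. Numerator for 2: 0.42·0.048634 = 0.0204263.
Normalizing constant: 0.58·0.0490463 + 0.42·0.048634 = 0.0488731.
P(2 | observation) = 0.0204263 / 0.0488731 = 0.417945.

0.418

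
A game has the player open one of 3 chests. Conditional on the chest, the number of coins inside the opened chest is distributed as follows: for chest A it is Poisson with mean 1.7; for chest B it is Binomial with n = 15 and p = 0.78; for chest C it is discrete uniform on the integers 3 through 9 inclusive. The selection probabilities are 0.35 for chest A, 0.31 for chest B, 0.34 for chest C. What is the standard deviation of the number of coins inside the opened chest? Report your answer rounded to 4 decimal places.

4.3849

Per component, A: μ=1.7, E[X²]=4.59; B: μ=11.7, E[X²]=139.464; C: μ=6, E[X²]=40.
E[X] = 0.35·1.7 + 0.31·11.7 + 0.34·6 = 6.262.
E[X²] = 0.35·4.59 + 0.31·139.464 + 0.34·40 = 58.4403.
Var(X) = E[X²] − (E[X])² = 58.4403 − 39.2126 = 19.2277.
SD(X) = √19.2277 = 4.38494.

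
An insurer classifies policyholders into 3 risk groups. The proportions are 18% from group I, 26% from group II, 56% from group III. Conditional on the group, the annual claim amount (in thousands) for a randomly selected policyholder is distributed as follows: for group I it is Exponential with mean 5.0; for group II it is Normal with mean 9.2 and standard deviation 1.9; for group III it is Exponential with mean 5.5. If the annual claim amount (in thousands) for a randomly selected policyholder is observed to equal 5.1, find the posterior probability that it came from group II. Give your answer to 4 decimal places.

0.0908

Likelihoods f(5.1 | ·): I: 0.072119; II: 0.0204648; III: 0.071933.
Posterior ∝ prior × likelihood. Numerator for II: 0.26·0.0204648 = 0.00532086.
Normalizing constant: 0.18·0.072119 + 0.26·0.0204648 + 0.56·0.071933 = 0.0585847.
P(II | observation) = 0.00532086 / 0.0585847 = 0.0908233.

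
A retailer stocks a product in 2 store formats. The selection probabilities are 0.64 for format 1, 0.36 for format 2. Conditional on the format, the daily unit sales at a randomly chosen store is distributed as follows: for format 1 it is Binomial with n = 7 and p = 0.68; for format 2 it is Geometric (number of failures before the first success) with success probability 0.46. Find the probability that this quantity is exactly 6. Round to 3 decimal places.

0.146

Conditional on each format, P(X = 6): 1: 0.221463; 2: 0.0114057.
By total probability, P(X = 6) = 0.64·0.221463 + 0.36·0.0114057 = 0.145842.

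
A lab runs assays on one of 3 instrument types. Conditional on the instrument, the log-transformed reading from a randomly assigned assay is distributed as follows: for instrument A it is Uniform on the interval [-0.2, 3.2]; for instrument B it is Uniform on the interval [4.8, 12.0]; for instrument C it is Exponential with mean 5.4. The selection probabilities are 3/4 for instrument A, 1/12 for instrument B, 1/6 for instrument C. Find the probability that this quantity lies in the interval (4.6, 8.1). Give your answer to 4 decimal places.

0.0721

Conditional on each instrument, P(4.6 < X < 8.1): A: 0; B: 0.458333; C: 0.203494.
By total probability, P(4.6 < X < 8.1) = 0.75·0 + 0.0833333·0.458333 + 0.166667·0.203494 = 0.0721101.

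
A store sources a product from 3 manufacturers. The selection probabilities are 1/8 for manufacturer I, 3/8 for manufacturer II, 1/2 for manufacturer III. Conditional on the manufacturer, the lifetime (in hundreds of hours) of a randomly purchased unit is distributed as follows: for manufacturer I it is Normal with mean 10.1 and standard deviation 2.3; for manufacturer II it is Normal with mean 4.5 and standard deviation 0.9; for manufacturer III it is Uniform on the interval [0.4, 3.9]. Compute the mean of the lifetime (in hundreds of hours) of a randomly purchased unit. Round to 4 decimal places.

4.0250

Component means — I: 10.1; II: 4.5; III: 2.15.
E[X] = 0.125·10.1 + 0.375·4.5 + 0.5·2.15 = 4.025.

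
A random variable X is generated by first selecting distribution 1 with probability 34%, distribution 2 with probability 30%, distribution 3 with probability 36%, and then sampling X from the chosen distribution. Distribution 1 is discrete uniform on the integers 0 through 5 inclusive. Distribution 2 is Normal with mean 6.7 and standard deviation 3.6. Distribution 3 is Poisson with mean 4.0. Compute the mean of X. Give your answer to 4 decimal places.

Component means — 1: 2.5; 2: 6.7; 3: 4.
E[X] = 0.34·2.5 + 0.3·6.7 + 0.36·4 = 4.3.

4.3000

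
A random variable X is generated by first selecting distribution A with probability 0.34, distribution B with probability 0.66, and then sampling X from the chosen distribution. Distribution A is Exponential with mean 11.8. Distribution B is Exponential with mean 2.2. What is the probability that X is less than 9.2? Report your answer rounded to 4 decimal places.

0.8340

Conditional on each component, P(X < 9.2): A: 0.541439; B: 0.984729.
By total probability, P(X < 9.2) = 0.34·0.541439 + 0.66·0.984729 = 0.83401.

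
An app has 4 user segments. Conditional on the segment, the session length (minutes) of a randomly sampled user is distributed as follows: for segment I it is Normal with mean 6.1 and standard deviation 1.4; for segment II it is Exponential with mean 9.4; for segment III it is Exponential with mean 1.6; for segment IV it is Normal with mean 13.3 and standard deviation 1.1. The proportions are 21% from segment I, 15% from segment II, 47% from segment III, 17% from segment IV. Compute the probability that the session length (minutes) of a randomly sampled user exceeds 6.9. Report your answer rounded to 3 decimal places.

0.308

Conditional on each segment, P(X > 6.9): I: 0.283855; II: 0.479965; III: 0.0134; IV: 1.
By total probability, P(X > 6.9) = 0.21·0.283855 + 0.15·0.479965 + 0.47·0.0134 + 0.17·1 = 0.307902.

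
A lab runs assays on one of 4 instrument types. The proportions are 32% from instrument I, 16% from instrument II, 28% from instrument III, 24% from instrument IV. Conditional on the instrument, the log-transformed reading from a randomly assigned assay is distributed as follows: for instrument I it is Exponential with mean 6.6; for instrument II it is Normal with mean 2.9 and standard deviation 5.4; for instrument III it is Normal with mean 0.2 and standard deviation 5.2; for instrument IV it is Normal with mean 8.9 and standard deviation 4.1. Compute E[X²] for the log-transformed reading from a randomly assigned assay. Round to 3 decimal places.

For each component E[X²] = Var + (mean)², giving I: 87.12; II: 37.57; III: 27.08; IV: 96.02.
Overall E[X²] = 0.32·87.12 + 0.16·37.57 + 0.28·27.08 + 0.24·96.02 = 64.5168.

64.517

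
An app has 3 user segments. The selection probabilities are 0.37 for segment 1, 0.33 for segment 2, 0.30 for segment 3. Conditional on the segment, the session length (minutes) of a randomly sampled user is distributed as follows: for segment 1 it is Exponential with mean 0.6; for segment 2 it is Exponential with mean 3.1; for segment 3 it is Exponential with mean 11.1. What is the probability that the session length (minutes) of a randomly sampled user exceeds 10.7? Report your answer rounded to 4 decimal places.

0.1249

Conditional on each segment, P(X > 10.7): 1: 1.79921e-08; 2: 0.0316945; 3: 0.381378.
By total probability, P(X > 10.7) = 0.37·1.79921e-08 + 0.33·0.0316945 + 0.3·0.381378 = 0.124873.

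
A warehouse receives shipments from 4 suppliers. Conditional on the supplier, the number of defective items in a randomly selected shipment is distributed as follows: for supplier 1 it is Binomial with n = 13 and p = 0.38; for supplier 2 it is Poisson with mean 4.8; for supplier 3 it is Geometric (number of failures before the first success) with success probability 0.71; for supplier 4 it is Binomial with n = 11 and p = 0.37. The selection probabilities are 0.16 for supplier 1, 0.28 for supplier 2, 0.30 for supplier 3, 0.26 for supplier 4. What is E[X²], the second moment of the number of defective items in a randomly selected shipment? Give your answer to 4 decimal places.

For each component E[X²] = Var + (mean)², giving 1: 27.4664; 2: 27.84; 3: 0.742115; 4: 19.129.
Overall E[X²] = 0.16·27.4664 + 0.28·27.84 + 0.3·0.742115 + 0.26·19.129 = 17.386.

17.3860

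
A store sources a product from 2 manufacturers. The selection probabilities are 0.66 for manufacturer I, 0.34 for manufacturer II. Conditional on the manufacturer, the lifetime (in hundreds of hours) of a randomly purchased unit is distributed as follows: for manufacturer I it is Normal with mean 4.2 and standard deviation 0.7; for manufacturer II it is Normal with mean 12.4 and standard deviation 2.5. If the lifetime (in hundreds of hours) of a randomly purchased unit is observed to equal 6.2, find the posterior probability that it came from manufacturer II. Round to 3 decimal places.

Likelihoods f(6.2 | ·): I: 0.00962014; II: 0.00736932.
Posterior ∝ prior × likelihood. Numerator for II: 0.34·0.00736932 = 0.00250557.
Normalizing constant: 0.66·0.00962014 + 0.34·0.00736932 = 0.00885486.
P(II | observation) = 0.00250557 / 0.00885486 = 0.28296.

0.283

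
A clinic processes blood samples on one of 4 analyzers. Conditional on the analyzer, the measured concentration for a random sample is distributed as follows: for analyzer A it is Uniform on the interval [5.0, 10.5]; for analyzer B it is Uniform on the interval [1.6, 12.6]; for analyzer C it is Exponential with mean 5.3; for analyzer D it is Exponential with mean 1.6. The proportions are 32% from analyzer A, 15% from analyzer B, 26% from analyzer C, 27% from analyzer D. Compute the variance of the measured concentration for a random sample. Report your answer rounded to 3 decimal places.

Per component, A: μ=7.75, E[X²]=62.5833; B: μ=7.1, E[X²]=60.4933; C: μ=5.3, E[X²]=56.18; D: μ=1.6, E[X²]=5.12.
E[X] = 0.32·7.75 + 0.15·7.1 + 0.26·5.3 + 0.27·1.6 = 5.355.
E[X²] = 0.32·62.5833 + 0.15·60.4933 + 0.26·56.18 + 0.27·5.12 = 45.0899.
Var(X) = E[X²] − (E[X])² = 45.0899 − 28.676 = 16.4138.

16.414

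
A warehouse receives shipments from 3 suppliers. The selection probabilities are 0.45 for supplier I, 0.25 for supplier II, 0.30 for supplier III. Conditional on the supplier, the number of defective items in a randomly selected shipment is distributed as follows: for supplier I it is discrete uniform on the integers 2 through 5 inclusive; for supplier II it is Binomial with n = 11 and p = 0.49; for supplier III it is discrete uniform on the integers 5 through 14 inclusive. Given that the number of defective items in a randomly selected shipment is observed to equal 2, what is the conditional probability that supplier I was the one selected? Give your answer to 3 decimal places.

Likelihoods P(X=2 | ·): I: 0.25; II: 0.0308238; III: 0.
Posterior ∝ prior × likelihood. Numerator for I: 0.45·0.25 = 0.1125.
Normalizing constant: 0.45·0.25 + 0.25·0.0308238 + 0.3·0 = 0.120206.
P(I | observation) = 0.1125 / 0.120206 = 0.935894.

0.936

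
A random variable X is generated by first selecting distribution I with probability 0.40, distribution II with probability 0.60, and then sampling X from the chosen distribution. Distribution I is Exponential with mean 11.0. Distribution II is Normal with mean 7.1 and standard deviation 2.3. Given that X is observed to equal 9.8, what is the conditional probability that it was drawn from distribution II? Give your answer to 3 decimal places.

Likelihoods f(9.8 | ·): I: 0.0372984; II: 0.0870839.
Posterior ∝ prior × likelihood. Numerator for II: 0.6·0.0870839 = 0.0522503.
Normalizing constant: 0.4·0.0372984 + 0.6·0.0870839 = 0.0671697.
P(II | observation) = 0.0522503 / 0.0671697 = 0.777885.

0.778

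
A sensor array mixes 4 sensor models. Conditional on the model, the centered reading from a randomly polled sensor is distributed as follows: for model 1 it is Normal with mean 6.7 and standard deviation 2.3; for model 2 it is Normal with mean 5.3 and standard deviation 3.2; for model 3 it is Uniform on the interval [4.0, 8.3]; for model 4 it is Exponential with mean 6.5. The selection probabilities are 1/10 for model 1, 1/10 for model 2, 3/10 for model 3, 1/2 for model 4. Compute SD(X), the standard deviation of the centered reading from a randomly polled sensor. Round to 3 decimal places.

4.825

Per component, 1: μ=6.7, E[X²]=50.18; 2: μ=5.3, E[X²]=38.33; 3: μ=6.15, E[X²]=39.3633; 4: μ=6.5, E[X²]=84.5.
E[X] = 0.1·6.7 + 0.1·5.3 + 0.3·6.15 + 0.5·6.5 = 6.295.
E[X²] = 0.1·50.18 + 0.1·38.33 + 0.3·39.3633 + 0.5·84.5 = 62.91.
Var(X) = E[X²] − (E[X])² = 62.91 − 39.627 = 23.283.
SD(X) = √23.283 = 4.82524.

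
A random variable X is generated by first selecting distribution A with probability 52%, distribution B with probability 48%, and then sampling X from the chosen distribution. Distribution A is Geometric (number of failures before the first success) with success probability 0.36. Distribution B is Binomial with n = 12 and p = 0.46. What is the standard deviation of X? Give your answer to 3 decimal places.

Per component, A: μ=1.77778, E[X²]=8.09877; B: μ=5.52, E[X²]=33.4512.
E[X] = 0.52·1.77778 + 0.48·5.52 = 3.57404.
E[X²] = 0.52·8.09877 + 0.48·33.4512 = 20.2679.
Var(X) = E[X²] − (E[X])² = 20.2679 − 12.7738 = 7.49414.
SD(X) = √7.49414 = 2.73754.

2.738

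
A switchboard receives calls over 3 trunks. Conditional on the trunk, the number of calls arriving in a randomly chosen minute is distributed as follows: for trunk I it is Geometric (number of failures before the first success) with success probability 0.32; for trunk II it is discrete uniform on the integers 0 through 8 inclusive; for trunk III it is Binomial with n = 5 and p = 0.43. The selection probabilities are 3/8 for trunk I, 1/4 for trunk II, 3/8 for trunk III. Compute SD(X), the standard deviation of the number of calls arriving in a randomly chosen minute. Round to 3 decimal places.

2.295

Per component, I: μ=2.125, E[X²]=11.1562; II: μ=4, E[X²]=22.6667; III: μ=2.15, E[X²]=5.848.
E[X] = 0.375·2.125 + 0.25·4 + 0.375·2.15 = 2.60312.
E[X²] = 0.375·11.1562 + 0.25·22.6667 + 0.375·5.848 = 12.0433.
Var(X) = E[X²] − (E[X])² = 12.0433 − 6.77626 = 5.267.
SD(X) = √5.267 = 2.29499.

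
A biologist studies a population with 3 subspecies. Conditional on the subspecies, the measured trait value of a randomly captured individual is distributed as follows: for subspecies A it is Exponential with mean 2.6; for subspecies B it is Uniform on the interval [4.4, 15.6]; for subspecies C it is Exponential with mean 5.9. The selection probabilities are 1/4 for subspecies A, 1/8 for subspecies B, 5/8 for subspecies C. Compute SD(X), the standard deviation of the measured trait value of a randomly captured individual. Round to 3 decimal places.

5.429

Per component, A: μ=2.6, E[X²]=13.52; B: μ=10, E[X²]=110.453; C: μ=5.9, E[X²]=69.62.
E[X] = 0.25·2.6 + 0.125·10 + 0.625·5.9 = 5.5875.
E[X²] = 0.25·13.52 + 0.125·110.453 + 0.625·69.62 = 60.6992.
Var(X) = E[X²] − (E[X])² = 60.6992 − 31.2202 = 29.479.
SD(X) = √29.479 = 5.42946.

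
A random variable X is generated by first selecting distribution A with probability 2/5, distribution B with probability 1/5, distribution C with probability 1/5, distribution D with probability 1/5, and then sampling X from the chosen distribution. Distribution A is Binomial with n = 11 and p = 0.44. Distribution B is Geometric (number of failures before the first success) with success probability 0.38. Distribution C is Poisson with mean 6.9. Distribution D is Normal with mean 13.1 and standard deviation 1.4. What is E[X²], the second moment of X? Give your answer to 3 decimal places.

57.462

For each component E[X²] = Var + (mean)², giving A: 26.136; B: 6.95568; C: 54.51; D: 173.57.
Overall E[X²] = 0.4·26.136 + 0.2·6.95568 + 0.2·54.51 + 0.2·173.57 = 57.4615.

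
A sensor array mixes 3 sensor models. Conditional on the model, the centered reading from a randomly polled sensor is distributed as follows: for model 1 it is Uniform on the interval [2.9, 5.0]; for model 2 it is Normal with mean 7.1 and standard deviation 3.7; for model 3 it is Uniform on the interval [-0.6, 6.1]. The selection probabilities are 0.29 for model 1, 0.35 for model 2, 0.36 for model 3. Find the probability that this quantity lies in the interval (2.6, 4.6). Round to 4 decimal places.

Conditional on each model, P(2.6 < X < 4.6): 1: 0.809524; 2: 0.137672; 3: 0.298507.
By total probability, P(2.6 < X < 4.6) = 0.29·0.809524 + 0.35·0.137672 + 0.36·0.298507 = 0.39041.

0.3904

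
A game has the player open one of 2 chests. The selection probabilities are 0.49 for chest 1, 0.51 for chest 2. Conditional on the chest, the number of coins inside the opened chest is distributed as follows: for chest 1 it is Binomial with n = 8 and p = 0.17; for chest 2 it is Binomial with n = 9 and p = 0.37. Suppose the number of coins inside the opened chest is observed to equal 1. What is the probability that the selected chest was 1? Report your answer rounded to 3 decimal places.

0.811

Likelihoods P(X=1 | ·): 1: 0.36905; 2: 0.0826359.
Posterior ∝ prior × likelihood. Numerator for 1: 0.49·0.36905 = 0.180835.
Normalizing constant: 0.49·0.36905 + 0.51·0.0826359 = 0.222979.
P(1 | observation) = 0.180835 / 0.222979 = 0.810994.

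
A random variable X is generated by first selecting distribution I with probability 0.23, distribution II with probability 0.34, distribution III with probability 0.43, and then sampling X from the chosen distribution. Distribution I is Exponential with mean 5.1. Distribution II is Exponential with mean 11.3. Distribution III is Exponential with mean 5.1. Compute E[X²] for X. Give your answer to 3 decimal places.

For each component E[X²] = Var + (mean)², giving I: 52.02; II: 255.38; III: 52.02.
Overall E[X²] = 0.23·52.02 + 0.34·255.38 + 0.43·52.02 = 121.162.

121.162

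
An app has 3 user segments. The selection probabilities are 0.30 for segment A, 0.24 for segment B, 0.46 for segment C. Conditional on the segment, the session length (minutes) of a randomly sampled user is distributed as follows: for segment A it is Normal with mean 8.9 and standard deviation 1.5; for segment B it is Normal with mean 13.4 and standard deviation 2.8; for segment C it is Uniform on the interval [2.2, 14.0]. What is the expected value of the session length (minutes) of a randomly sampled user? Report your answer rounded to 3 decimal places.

9.612

Component means — A: 8.9; B: 13.4; C: 8.1.
E[X] = 0.3·8.9 + 0.24·13.4 + 0.46·8.1 = 9.612.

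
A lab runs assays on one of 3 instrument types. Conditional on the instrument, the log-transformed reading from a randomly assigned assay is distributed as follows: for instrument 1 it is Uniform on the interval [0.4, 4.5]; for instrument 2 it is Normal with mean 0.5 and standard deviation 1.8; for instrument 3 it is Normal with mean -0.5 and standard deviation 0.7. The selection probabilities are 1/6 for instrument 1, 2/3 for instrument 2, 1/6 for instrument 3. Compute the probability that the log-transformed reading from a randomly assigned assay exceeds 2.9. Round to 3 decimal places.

0.126

Conditional on each instrument, P(X > 2.9): 1: 0.390244; 2: 0.0912112; 3: 5.95458e-07.
By total probability, P(X > 2.9) = 0.166667·0.390244 + 0.666667·0.0912112 + 0.166667·5.95458e-07 = 0.125848.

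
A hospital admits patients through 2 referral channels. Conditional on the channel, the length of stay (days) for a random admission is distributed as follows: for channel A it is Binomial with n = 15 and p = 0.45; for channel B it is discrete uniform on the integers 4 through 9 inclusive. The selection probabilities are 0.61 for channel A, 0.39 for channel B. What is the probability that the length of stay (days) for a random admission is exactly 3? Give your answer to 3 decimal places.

Conditional on each channel, P(X = 3): A: 0.0317688; B: 0.
By total probability, P(X = 3) = 0.61·0.0317688 + 0.39·0 = 0.019379.

0.019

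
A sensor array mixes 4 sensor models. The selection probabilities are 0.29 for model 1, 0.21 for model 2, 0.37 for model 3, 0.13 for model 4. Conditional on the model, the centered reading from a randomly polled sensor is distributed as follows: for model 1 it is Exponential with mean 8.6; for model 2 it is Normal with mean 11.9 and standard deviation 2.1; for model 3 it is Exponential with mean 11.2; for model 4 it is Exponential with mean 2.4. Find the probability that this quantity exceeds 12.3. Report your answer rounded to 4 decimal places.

Conditional on each model, P(X > 12.3): 1: 0.239253; 2: 0.424468; 3: 0.333466; 4: 0.00594622.
By total probability, P(X > 12.3) = 0.29·0.239253 + 0.21·0.424468 + 0.37·0.333466 + 0.13·0.00594622 = 0.282677.

0.2827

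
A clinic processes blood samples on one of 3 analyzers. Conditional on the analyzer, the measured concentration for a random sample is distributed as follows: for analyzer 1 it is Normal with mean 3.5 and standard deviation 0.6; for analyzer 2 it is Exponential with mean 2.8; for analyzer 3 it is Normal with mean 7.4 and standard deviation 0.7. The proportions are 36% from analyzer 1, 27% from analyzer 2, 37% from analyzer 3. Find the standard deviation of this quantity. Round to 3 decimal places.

Per component, 1: μ=3.5, E[X²]=12.61; 2: μ=2.8, E[X²]=15.68; 3: μ=7.4, E[X²]=55.25.
E[X] = 0.36·3.5 + 0.27·2.8 + 0.37·7.4 = 4.754.
E[X²] = 0.36·12.61 + 0.27·15.68 + 0.37·55.25 = 29.2157.
Var(X) = E[X²] − (E[X])² = 29.2157 − 22.6005 = 6.61518.
SD(X) = √6.61518 = 2.572.

2.572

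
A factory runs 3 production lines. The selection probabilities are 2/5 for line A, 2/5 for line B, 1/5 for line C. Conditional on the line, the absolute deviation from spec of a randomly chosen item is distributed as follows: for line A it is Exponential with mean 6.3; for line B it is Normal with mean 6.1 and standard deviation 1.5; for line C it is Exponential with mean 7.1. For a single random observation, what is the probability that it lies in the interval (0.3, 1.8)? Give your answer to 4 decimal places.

0.1181

Conditional on each line, P(0.3 < X < 1.8): A: 0.20202; B: 0.00201893; C: 0.182563.
By total probability, P(0.3 < X < 1.8) = 0.4·0.20202 + 0.4·0.00201893 + 0.2·0.182563 = 0.118128.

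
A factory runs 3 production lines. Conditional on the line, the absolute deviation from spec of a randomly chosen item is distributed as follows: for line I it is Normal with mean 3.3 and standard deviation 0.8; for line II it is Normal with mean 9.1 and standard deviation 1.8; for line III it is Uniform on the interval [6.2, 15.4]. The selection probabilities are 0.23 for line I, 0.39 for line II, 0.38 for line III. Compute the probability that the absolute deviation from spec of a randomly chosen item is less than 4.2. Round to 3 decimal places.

Conditional on each line, P(X < 4.2): I: 0.869705; II: 0.00324223; III: 0.
By total probability, P(X < 4.2) = 0.23·0.869705 + 0.39·0.00324223 + 0.38·0 = 0.201297.

0.201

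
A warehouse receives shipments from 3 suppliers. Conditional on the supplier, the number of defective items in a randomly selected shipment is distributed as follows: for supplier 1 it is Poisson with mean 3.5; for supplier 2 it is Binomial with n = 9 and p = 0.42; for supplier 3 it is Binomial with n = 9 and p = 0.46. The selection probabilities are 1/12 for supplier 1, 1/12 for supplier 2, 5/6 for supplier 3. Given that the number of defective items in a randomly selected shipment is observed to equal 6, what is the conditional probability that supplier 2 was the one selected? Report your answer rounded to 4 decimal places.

0.0633

Likelihoods P(X=6 | ·): 1: 0.0770983; 2: 0.089962; 3: 0.125316.
Posterior ∝ prior × likelihood. Numerator for 2: 0.0833333·0.089962 = 0.00749683.
Normalizing constant: 0.0833333·0.0770983 + 0.0833333·0.089962 + 0.833333·0.125316 = 0.118352.
P(2 | observation) = 0.00749683 / 0.118352 = 0.0633435.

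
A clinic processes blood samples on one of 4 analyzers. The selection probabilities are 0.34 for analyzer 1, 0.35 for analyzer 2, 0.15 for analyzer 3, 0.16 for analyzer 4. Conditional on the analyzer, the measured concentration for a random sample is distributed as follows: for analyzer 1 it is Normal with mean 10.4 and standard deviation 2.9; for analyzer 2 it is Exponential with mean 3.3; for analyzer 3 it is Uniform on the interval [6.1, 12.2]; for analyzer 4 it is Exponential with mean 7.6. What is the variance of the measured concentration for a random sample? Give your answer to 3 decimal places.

25.772

Per component, 1: μ=10.4, E[X²]=116.57; 2: μ=3.3, E[X²]=21.78; 3: μ=9.15, E[X²]=86.8233; 4: μ=7.6, E[X²]=115.52.
E[X] = 0.34·10.4 + 0.35·3.3 + 0.15·9.15 + 0.16·7.6 = 7.2795.
E[X²] = 0.34·116.57 + 0.35·21.78 + 0.15·86.8233 + 0.16·115.52 = 78.7635.
Var(X) = E[X²] − (E[X])² = 78.7635 − 52.9911 = 25.7724.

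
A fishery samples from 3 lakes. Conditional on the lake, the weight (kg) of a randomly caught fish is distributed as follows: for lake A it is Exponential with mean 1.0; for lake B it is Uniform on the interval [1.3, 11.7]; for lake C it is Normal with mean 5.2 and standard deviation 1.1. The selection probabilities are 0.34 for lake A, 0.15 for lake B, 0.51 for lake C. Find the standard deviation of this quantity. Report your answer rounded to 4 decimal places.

2.6533

Per component, A: μ=1, E[X²]=2; B: μ=6.5, E[X²]=51.2633; C: μ=5.2, E[X²]=28.25.
E[X] = 0.34·1 + 0.15·6.5 + 0.51·5.2 = 3.967.
E[X²] = 0.34·2 + 0.15·51.2633 + 0.51·28.25 = 22.777.
Var(X) = E[X²] − (E[X])² = 22.777 − 15.7371 = 7.03991.
SD(X) = √7.03991 = 2.65328.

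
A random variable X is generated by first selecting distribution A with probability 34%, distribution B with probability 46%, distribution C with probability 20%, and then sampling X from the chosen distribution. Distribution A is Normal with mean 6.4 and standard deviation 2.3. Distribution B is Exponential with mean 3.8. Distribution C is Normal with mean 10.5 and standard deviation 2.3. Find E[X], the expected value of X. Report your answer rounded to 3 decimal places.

Component means — A: 6.4; B: 3.8; C: 10.5.
E[X] = 0.34·6.4 + 0.46·3.8 + 0.2·10.5 = 6.024.

6.024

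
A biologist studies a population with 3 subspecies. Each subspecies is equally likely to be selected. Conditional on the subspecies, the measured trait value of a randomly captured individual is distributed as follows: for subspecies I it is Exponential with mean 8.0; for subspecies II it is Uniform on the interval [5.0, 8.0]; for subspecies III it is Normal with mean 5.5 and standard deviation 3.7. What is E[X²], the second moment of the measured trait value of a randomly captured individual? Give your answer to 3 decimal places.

For each component E[X²] = Var + (mean)², giving I: 128; II: 43; III: 43.94.
Overall E[X²] = 0.333333·128 + 0.333333·43 + 0.333333·43.94 = 71.6467.

71.647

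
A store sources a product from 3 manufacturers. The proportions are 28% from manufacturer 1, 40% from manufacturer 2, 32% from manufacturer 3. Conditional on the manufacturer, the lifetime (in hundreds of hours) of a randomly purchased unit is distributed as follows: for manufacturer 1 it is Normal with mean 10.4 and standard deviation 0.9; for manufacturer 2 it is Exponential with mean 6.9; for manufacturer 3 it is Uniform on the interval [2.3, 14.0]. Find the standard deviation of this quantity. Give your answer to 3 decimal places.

4.995

Per component, 1: μ=10.4, E[X²]=108.97; 2: μ=6.9, E[X²]=95.22; 3: μ=8.15, E[X²]=77.83.
E[X] = 0.28·10.4 + 0.4·6.9 + 0.32·8.15 = 8.28.
E[X²] = 0.28·108.97 + 0.4·95.22 + 0.32·77.83 = 93.5052.
Var(X) = E[X²] − (E[X])² = 93.5052 − 68.5584 = 24.9468.
SD(X) = √24.9468 = 4.99468.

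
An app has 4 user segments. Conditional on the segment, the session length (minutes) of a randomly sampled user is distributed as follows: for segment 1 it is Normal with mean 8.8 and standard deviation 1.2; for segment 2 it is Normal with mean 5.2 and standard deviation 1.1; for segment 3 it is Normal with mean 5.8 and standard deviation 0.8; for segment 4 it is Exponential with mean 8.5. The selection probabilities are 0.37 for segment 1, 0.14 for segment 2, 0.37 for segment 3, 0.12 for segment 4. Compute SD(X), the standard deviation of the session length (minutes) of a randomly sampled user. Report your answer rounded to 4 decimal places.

Per component, 1: μ=8.8, E[X²]=78.88; 2: μ=5.2, E[X²]=28.25; 3: μ=5.8, E[X²]=34.28; 4: μ=8.5, E[X²]=144.5.
E[X] = 0.37·8.8 + 0.14·5.2 + 0.37·5.8 + 0.12·8.5 = 7.15.
E[X²] = 0.37·78.88 + 0.14·28.25 + 0.37·34.28 + 0.12·144.5 = 63.1642.
Var(X) = E[X²] − (E[X])² = 63.1642 − 51.1225 = 12.0417.
SD(X) = √12.0417 = 3.47012.

3.4701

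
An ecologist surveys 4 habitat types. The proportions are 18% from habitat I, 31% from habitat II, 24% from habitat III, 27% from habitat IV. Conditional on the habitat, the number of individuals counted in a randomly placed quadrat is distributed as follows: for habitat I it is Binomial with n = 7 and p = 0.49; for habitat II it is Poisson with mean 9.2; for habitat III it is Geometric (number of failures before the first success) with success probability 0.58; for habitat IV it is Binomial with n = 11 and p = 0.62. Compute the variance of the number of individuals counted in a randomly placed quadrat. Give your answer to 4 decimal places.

15.1258

Per component, I: μ=3.43, E[X²]=13.5142; II: μ=9.2, E[X²]=93.84; III: μ=0.724138, E[X²]=1.77289; IV: μ=6.82, E[X²]=49.104.
E[X] = 0.18·3.43 + 0.31·9.2 + 0.24·0.724138 + 0.27·6.82 = 5.48459.
E[X²] = 0.18·13.5142 + 0.31·93.84 + 0.24·1.77289 + 0.27·49.104 = 45.2065.
Var(X) = E[X²] − (E[X])² = 45.2065 − 30.0808 = 15.1258.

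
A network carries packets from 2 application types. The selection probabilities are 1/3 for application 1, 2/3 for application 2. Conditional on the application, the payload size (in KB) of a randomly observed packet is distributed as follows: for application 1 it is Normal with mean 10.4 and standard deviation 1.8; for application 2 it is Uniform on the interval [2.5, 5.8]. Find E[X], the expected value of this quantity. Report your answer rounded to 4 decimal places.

Component means — 1: 10.4; 2: 4.15.
E[X] = 0.333333·10.4 + 0.666667·4.15 = 6.23333.

6.2333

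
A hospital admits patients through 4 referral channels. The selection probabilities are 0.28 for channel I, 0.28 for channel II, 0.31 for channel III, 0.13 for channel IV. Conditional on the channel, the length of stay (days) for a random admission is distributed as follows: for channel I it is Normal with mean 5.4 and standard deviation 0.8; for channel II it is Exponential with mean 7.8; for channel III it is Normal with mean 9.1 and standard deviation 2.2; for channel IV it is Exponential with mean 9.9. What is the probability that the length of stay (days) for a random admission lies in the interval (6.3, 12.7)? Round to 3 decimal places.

Conditional on each channel, P(6.3 < X < 12.7): I: 0.130295; II: 0.249604; III: 0.847561; IV: 0.251961.
By total probability, P(6.3 < X < 12.7) = 0.28·0.130295 + 0.28·0.249604 + 0.31·0.847561 + 0.13·0.251961 = 0.40187.

0.402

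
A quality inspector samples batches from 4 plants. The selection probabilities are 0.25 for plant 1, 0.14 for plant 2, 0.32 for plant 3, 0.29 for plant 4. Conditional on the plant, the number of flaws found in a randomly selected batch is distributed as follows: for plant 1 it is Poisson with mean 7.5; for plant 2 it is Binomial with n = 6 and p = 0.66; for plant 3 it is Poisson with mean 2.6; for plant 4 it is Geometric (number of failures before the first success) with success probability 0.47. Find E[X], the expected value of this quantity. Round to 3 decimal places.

Component means — 1: 7.5; 2: 3.96; 3: 2.6; 4: 1.12766.
E[X] = 0.25·7.5 + 0.14·3.96 + 0.32·2.6 + 0.29·1.12766 = 3.58842.

3.588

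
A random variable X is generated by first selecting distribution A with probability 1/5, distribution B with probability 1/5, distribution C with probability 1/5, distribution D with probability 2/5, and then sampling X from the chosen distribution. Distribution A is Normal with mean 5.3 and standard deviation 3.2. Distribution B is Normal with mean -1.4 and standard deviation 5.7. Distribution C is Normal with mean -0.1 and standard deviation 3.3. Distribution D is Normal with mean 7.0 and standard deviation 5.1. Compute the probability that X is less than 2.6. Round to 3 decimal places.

0.428

Conditional on each component, P(X < 2.6): A: 0.199405; B: 0.758584; C: 0.793373; D: 0.194139.
By total probability, P(X < 2.6) = 0.2·0.199405 + 0.2·0.758584 + 0.2·0.793373 + 0.4·0.194139 = 0.427928.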